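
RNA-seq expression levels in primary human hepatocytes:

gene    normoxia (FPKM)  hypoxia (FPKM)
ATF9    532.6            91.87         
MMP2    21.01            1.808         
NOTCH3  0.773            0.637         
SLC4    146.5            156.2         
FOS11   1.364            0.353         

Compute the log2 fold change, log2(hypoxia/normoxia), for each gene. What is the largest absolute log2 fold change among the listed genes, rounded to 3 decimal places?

log2(91.87/532.6) = -2.535  (ATF9)
log2(1.808/21.01) = -3.539  (MMP2)
log2(0.637/0.773) = -0.279  (NOTCH3)
log2(156.2/146.5) = 0.092  (SLC4)
log2(0.353/1.364) = -1.950  (FOS11)
The largest magnitude belongs to MMP2.

3.539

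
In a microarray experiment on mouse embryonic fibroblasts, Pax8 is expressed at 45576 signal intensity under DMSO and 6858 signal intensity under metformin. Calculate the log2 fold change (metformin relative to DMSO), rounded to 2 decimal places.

Fold change = 6858 / 45576 = 0.1505
log2(0.1505) = -2.732

-2.73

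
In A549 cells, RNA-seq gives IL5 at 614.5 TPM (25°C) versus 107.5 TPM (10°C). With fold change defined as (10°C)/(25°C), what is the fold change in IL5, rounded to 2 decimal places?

Fold change = 107.5 / 614.5 = 0.175
IL5 is downregulated.

0.17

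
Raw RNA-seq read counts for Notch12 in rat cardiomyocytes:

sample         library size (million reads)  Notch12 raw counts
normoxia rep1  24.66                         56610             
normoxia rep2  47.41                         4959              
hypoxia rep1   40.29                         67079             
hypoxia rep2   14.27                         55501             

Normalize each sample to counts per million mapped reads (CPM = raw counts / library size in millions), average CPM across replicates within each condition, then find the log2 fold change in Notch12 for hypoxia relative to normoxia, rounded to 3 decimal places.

CPM(normoxia rep1) = 56610 / 24.66 = 2295.6204
CPM(normoxia rep2) = 4959 / 47.41 = 104.5982
CPM(hypoxia rep1) = 67079 / 40.29 = 1664.9044
CPM(hypoxia rep2) = 55501 / 14.27 = 3889.3483
mean CPM(normoxia) = 1200.1093; mean CPM(hypoxia) = 2777.1264
Fold change = 2777.1264 / 1200.1093 = 2.31406
log2(2.31406) = 1.2104

1.210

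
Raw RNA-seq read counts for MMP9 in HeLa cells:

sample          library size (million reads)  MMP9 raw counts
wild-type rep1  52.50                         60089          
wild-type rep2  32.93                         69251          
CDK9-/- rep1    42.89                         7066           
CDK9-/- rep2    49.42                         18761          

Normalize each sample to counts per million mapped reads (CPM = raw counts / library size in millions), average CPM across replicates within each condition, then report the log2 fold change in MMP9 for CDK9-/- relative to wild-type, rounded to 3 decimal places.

-2.577

CPM(wild-type rep1) = 60089 / 52.50 = 1144.5524
CPM(wild-type rep2) = 69251 / 32.93 = 2102.9760
CPM(CDK9-/- rep1) = 7066 / 42.89 = 164.7470
CPM(CDK9-/- rep2) = 18761 / 49.42 = 379.6236
mean CPM(wild-type) = 1623.7642; mean CPM(CDK9-/-) = 272.1853
Fold change = 272.1853 / 1623.7642 = 0.16763
log2(0.16763) = -2.5767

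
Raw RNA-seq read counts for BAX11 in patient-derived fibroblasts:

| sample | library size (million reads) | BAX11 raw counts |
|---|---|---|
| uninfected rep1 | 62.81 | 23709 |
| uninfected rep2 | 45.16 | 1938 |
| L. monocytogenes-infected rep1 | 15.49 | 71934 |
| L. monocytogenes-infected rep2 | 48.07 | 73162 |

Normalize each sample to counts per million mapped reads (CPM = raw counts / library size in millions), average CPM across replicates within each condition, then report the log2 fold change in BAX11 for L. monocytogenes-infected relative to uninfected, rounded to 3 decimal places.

3.875

CPM(uninfected rep1) = 23709 / 62.81 = 377.4717
CPM(uninfected rep2) = 1938 / 45.16 = 42.9141
CPM(L. monocytogenes-infected rep1) = 71934 / 15.49 = 4643.8993
CPM(L. monocytogenes-infected rep2) = 73162 / 48.07 = 1521.9888
mean CPM(uninfected) = 210.1929; mean CPM(L. monocytogenes-infected) = 3082.9440
Fold change = 3082.9440 / 210.1929 = 14.66721
log2(14.66721) = 3.8745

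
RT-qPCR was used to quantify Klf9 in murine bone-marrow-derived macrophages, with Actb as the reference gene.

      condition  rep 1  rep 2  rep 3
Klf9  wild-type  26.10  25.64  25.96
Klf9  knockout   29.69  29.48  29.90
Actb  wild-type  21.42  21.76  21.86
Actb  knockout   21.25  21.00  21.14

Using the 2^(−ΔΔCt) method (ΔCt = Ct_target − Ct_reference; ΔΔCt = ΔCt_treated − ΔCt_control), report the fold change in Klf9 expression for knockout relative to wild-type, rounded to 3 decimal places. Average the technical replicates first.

Mean Ct: Klf9 wild-type 25.900; Klf9 knockout 29.690; Actb wild-type 21.680; Actb knockout 21.130
ΔCt(wild-type) = 25.900 − 21.680 = 4.220
ΔCt(knockout) = 29.690 − 21.130 = 8.560
ΔΔCt = 8.560 − 4.220 = 4.340
Fold change = 2^(−4.340) = 0.0494

0.049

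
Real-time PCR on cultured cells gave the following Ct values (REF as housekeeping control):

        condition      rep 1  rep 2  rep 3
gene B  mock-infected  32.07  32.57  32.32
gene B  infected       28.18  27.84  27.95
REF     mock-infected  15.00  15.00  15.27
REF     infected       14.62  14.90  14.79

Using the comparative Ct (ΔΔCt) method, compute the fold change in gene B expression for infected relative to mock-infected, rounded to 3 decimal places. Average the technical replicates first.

Mean Ct: gene B mock-infected 32.320; gene B infected 27.990; REF mock-infected 15.090; REF infected 14.770
ΔCt(mock-infected) = 32.320 − 15.090 = 17.230
ΔCt(infected) = 27.990 − 14.770 = 13.220
ΔΔCt = 13.220 − 17.230 = -4.010
Fold change = 2^(−(-4.010)) = 2^4.010 = 16.1113

16.111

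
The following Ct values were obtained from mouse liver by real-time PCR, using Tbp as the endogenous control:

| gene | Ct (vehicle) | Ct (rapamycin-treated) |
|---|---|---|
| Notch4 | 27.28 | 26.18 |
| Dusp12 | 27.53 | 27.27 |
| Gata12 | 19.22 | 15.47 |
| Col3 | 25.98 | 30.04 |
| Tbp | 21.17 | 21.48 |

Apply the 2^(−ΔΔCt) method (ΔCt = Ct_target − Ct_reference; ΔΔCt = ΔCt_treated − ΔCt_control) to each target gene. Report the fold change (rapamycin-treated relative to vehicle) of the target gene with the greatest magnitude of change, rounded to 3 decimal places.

Notch4: ΔΔCt = (26.18−21.48) − (27.28−21.17) = 4.70 − 6.11 = -1.41; fold change = 2^1.41 = 2.657
Dusp12: ΔΔCt = (27.27−21.48) − (27.53−21.17) = 5.79 − 6.36 = -0.57; fold change = 2^0.57 = 1.485
Gata12: ΔΔCt = (15.47−21.48) − (19.22−21.17) = -6.01 − (-1.95) = -4.06; fold change = 2^4.06 = 16.679
Col3: ΔΔCt = (30.04−21.48) − (25.98−21.17) = 8.56 − 4.81 = 3.75; fold change = 2^-3.75 = 0.074
Gata12 has the largest |ΔΔCt| = 4.06.

16.679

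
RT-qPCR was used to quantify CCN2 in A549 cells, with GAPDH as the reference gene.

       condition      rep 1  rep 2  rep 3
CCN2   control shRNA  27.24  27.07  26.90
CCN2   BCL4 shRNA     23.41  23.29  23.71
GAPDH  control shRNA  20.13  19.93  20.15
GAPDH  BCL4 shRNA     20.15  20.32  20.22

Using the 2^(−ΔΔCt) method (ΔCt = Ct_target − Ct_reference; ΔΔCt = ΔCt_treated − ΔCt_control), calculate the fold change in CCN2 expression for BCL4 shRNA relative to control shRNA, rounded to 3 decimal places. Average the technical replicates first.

Mean Ct: CCN2 control shRNA 27.070; CCN2 BCL4 shRNA 23.470; GAPDH control shRNA 20.070; GAPDH BCL4 shRNA 20.230
ΔCt(control shRNA) = 27.070 − 20.070 = 7.000
ΔCt(BCL4 shRNA) = 23.470 − 20.230 = 3.240
ΔΔCt = 3.240 − 7.000 = -3.760
Fold change = 2^(−(-3.760)) = 2^3.760 = 13.5479

13.548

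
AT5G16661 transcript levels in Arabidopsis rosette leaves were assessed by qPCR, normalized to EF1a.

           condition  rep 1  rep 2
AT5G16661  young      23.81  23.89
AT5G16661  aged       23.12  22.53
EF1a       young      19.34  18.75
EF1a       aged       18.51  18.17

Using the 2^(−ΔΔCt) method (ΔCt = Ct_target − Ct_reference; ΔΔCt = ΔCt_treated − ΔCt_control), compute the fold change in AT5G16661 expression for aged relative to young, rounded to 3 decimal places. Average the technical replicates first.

Mean Ct: AT5G16661 young 23.850; AT5G16661 aged 22.825; EF1a young 19.045; EF1a aged 18.340
ΔCt(young) = 23.850 − 19.045 = 4.805
ΔCt(aged) = 22.825 − 18.340 = 4.485
ΔΔCt = 4.485 − 4.805 = -0.320
Fold change = 2^(−(-0.320)) = 2^0.320 = 1.2483

1.248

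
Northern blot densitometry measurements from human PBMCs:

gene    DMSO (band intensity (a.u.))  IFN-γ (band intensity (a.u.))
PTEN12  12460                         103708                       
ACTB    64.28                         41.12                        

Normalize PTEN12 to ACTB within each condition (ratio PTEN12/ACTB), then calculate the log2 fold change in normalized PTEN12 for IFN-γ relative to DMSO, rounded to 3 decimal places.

3.702

PTEN12/ACTB (DMSO) = 12460 / 64.28 = 193.84
PTEN12/ACTB (IFN-γ) = 103708 / 41.12 = 2522.1
Fold change = 2522.1 / 193.84 = 13.0112
log2(13.0112) = 3.7017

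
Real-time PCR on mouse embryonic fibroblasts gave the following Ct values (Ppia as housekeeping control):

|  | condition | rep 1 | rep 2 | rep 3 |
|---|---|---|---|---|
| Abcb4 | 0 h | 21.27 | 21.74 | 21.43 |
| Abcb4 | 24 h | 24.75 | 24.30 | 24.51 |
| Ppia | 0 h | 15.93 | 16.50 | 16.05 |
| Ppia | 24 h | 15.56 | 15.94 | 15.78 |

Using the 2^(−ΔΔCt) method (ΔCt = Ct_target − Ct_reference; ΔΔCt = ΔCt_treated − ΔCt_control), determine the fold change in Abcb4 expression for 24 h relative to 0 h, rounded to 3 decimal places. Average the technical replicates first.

0.092

Mean Ct: Abcb4 0 h 21.480; Abcb4 24 h 24.520; Ppia 0 h 16.160; Ppia 24 h 15.760
ΔCt(0 h) = 21.480 − 16.160 = 5.320
ΔCt(24 h) = 24.520 − 15.760 = 8.760
ΔΔCt = 8.760 − 5.320 = 3.440
Fold change = 2^(−3.440) = 0.0921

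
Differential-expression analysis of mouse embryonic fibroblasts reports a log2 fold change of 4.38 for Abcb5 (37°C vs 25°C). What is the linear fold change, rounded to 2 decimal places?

20.82

Fold change = 2^(4.38) = 20.821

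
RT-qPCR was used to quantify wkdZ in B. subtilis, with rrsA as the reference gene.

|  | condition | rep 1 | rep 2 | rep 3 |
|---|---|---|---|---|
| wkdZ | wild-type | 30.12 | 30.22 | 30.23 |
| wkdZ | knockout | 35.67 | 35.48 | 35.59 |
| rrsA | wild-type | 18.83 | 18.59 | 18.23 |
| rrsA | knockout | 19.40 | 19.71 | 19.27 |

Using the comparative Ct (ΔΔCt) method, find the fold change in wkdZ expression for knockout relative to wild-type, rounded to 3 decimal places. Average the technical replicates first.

Mean Ct: wkdZ wild-type 30.190; wkdZ knockout 35.580; rrsA wild-type 18.550; rrsA knockout 19.460
ΔCt(wild-type) = 30.190 − 18.550 = 11.640
ΔCt(knockout) = 35.580 − 19.460 = 16.120
ΔΔCt = 16.120 − 11.640 = 4.480
Fold change = 2^(−4.480) = 0.0448

0.045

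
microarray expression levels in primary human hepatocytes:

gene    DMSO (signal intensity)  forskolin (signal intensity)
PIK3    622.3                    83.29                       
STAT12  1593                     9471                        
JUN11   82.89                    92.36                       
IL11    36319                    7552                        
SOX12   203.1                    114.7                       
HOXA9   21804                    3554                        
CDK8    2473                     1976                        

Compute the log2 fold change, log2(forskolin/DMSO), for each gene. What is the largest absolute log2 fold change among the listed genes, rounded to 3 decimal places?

log2(83.29/622.3) = -2.901  (PIK3)
log2(9471/1593) = 2.572  (STAT12)
log2(92.36/82.89) = 0.156  (JUN11)
log2(7552/36319) = -2.266  (IL11)
log2(114.7/203.1) = -0.824  (SOX12)
log2(3554/21804) = -2.617  (HOXA9)
log2(1976/2473) = -0.324  (CDK8)
The largest magnitude belongs to PIK3.

2.901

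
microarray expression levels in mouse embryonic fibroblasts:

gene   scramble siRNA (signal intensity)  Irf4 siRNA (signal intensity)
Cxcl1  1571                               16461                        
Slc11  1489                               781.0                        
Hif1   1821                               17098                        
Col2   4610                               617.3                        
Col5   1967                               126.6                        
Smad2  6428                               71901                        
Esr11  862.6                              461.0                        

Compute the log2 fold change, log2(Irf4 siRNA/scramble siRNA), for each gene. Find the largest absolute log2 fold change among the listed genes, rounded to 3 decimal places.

log2(16461/1571) = 3.389  (Cxcl1)
log2(781.0/1489) = -0.931  (Slc11)
log2(17098/1821) = 3.231  (Hif1)
log2(617.3/4610) = -2.901  (Col2)
log2(126.6/1967) = -3.958  (Col5)
log2(71901/6428) = 3.484  (Smad2)
log2(461.0/862.6) = -0.904  (Esr11)
The largest magnitude belongs to Col5.

3.958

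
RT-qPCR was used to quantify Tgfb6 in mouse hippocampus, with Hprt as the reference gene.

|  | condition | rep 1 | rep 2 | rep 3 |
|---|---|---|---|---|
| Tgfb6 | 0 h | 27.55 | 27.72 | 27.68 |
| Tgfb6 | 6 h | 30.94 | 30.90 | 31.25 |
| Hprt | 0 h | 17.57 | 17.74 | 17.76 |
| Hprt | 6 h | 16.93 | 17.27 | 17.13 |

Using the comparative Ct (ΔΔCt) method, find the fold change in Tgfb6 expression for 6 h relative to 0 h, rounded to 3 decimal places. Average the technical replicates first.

Mean Ct: Tgfb6 0 h 27.650; Tgfb6 6 h 31.030; Hprt 0 h 17.690; Hprt 6 h 17.110
ΔCt(0 h) = 27.650 − 17.690 = 9.960
ΔCt(6 h) = 31.030 − 17.110 = 13.920
ΔΔCt = 13.920 − 9.960 = 3.960
Fold change = 2^(−3.960) = 0.0643

0.064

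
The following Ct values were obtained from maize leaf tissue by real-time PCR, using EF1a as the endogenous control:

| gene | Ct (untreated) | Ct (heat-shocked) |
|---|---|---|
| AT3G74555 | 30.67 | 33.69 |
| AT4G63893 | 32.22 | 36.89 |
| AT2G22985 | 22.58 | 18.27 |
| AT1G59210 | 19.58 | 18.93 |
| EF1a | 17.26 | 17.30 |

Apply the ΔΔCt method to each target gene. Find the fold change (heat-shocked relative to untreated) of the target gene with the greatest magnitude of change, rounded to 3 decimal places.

0.040

AT3G74555: ΔΔCt = (33.69−17.30) − (30.67−17.26) = 16.39 − 13.41 = 2.98; fold change = 2^-2.98 = 0.127
AT4G63893: ΔΔCt = (36.89−17.30) − (32.22−17.26) = 19.59 − 14.96 = 4.63; fold change = 2^-4.63 = 0.040
AT2G22985: ΔΔCt = (18.27−17.30) − (22.58−17.26) = 0.97 − 5.32 = -4.35; fold change = 2^4.35 = 20.393
AT1G59210: ΔΔCt = (18.93−17.30) − (19.58−17.26) = 1.63 − 2.32 = -0.69; fold change = 2^0.69 = 1.613
AT4G63893 has the largest |ΔΔCt| = 4.63.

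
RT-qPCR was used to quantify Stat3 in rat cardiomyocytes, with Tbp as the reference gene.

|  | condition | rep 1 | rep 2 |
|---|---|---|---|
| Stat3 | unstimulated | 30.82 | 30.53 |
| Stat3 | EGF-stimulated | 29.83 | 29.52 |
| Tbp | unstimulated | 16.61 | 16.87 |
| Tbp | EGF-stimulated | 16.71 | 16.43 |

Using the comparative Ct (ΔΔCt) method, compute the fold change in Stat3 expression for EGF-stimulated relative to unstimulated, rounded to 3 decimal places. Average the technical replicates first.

Mean Ct: Stat3 unstimulated 30.675; Stat3 EGF-stimulated 29.675; Tbp unstimulated 16.740; Tbp EGF-stimulated 16.570
ΔCt(unstimulated) = 30.675 − 16.740 = 13.935
ΔCt(EGF-stimulated) = 29.675 − 16.570 = 13.105
ΔΔCt = 13.105 − 13.935 = -0.830
Fold change = 2^(−(-0.830)) = 2^0.830 = 1.7777

1.778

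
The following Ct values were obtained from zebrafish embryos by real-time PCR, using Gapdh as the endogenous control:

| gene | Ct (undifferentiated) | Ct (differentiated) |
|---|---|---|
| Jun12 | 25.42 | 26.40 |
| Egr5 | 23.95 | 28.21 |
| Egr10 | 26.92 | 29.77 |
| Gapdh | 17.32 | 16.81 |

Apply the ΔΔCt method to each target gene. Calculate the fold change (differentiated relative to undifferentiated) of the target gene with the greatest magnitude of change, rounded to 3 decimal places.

Jun12: ΔΔCt = (26.40−16.81) − (25.42−17.32) = 9.59 − 8.10 = 1.49; fold change = 2^-1.49 = 0.356
Egr5: ΔΔCt = (28.21−16.81) − (23.95−17.32) = 11.40 − 6.63 = 4.77; fold change = 2^-4.77 = 0.037
Egr10: ΔΔCt = (29.77−16.81) − (26.92−17.32) = 12.96 − 9.60 = 3.36; fold change = 2^-3.36 = 0.097
Egr5 has the largest |ΔΔCt| = 4.77.

0.037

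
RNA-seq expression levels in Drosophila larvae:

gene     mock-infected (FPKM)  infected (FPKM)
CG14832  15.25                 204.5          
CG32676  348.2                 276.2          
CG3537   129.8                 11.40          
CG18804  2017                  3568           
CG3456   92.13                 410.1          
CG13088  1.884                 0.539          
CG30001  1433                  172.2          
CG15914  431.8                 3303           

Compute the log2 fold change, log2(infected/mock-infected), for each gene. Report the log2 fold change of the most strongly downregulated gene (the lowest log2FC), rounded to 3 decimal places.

-3.509

log2(204.5/15.25) = 3.745  (CG14832)
log2(276.2/348.2) = -0.334  (CG32676)
log2(11.40/129.8) = -3.509  (CG3537)
log2(3568/2017) = 0.823  (CG18804)
log2(410.1/92.13) = 2.154  (CG3456)
log2(0.539/1.884) = -1.805  (CG13088)
log2(172.2/1433) = -3.057  (CG30001)
log2(3303/431.8) = 2.935  (CG15914)
CG3537 is most strongly downregulated.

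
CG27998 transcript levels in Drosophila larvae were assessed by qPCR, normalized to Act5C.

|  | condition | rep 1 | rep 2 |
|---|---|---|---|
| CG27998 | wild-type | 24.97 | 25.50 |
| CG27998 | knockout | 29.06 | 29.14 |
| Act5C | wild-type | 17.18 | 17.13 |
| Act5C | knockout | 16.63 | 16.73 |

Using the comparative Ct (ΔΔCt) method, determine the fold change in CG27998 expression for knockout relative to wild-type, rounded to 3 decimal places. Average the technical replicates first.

0.049

Mean Ct: CG27998 wild-type 25.235; CG27998 knockout 29.100; Act5C wild-type 17.155; Act5C knockout 16.680
ΔCt(wild-type) = 25.235 − 17.155 = 8.080
ΔCt(knockout) = 29.100 − 16.680 = 12.420
ΔΔCt = 12.420 − 8.080 = 4.340
Fold change = 2^(−4.340) = 0.0494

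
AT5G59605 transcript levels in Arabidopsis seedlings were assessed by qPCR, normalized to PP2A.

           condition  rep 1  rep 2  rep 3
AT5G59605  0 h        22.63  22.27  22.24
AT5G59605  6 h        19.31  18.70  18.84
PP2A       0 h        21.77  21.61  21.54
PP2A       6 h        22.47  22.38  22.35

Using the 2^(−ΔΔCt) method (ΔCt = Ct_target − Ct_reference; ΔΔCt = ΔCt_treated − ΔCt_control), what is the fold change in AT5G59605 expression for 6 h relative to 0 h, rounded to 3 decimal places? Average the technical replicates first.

Mean Ct: AT5G59605 0 h 22.380; AT5G59605 6 h 18.950; PP2A 0 h 21.640; PP2A 6 h 22.400
ΔCt(0 h) = 22.380 − 21.640 = 0.740
ΔCt(6 h) = 18.950 − 22.400 = -3.450
ΔΔCt = -3.450 − 0.740 = -4.190
Fold change = 2^(−(-4.190)) = 2^4.190 = 18.2522

18.252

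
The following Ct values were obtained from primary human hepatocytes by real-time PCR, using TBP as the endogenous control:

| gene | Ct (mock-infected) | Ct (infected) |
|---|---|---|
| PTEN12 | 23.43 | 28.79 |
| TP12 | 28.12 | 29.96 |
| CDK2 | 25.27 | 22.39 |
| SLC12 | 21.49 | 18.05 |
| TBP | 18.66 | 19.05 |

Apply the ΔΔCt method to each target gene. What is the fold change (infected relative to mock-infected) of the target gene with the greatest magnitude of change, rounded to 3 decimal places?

PTEN12: ΔΔCt = (28.79−19.05) − (23.43−18.66) = 9.74 − 4.77 = 4.97; fold change = 2^-4.97 = 0.032
TP12: ΔΔCt = (29.96−19.05) − (28.12−18.66) = 10.91 − 9.46 = 1.45; fold change = 2^-1.45 = 0.366
CDK2: ΔΔCt = (22.39−19.05) − (25.27−18.66) = 3.34 − 6.61 = -3.27; fold change = 2^3.27 = 9.646
SLC12: ΔΔCt = (18.05−19.05) − (21.49−18.66) = -1.00 − 2.83 = -3.83; fold change = 2^3.83 = 14.221
PTEN12 has the largest |ΔΔCt| = 4.97.

0.032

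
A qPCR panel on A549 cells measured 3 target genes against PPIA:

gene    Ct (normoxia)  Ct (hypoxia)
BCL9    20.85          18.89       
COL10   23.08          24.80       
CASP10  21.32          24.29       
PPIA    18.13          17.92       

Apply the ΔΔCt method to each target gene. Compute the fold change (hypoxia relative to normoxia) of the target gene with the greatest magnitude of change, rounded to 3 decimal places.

0.110

BCL9: ΔΔCt = (18.89−17.92) − (20.85−18.13) = 0.97 − 2.72 = -1.75; fold change = 2^1.75 = 3.364
COL10: ΔΔCt = (24.80−17.92) − (23.08−18.13) = 6.88 − 4.95 = 1.93; fold change = 2^-1.93 = 0.262
CASP10: ΔΔCt = (24.29−17.92) − (21.32−18.13) = 6.37 − 3.19 = 3.18; fold change = 2^-3.18 = 0.110
CASP10 has the largest |ΔΔCt| = 3.18.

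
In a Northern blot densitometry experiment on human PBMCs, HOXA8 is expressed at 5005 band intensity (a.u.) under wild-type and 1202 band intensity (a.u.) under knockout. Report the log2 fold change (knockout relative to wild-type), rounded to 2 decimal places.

-2.06

Fold change = 1202 / 5005 = 0.2402
log2(0.2402) = -2.058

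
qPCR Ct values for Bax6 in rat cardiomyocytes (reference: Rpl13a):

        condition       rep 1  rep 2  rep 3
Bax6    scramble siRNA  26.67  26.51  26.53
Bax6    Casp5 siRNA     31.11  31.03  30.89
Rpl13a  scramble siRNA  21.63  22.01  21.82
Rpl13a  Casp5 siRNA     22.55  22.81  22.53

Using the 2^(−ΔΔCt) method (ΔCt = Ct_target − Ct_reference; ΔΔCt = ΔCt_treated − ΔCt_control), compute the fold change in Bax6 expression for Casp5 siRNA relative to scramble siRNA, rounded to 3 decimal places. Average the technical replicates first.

0.081

Mean Ct: Bax6 scramble siRNA 26.570; Bax6 Casp5 siRNA 31.010; Rpl13a scramble siRNA 21.820; Rpl13a Casp5 siRNA 22.630
ΔCt(scramble siRNA) = 26.570 − 21.820 = 4.750
ΔCt(Casp5 siRNA) = 31.010 − 22.630 = 8.380
ΔΔCt = 8.380 − 4.750 = 3.630
Fold change = 2^(−3.630) = 0.0808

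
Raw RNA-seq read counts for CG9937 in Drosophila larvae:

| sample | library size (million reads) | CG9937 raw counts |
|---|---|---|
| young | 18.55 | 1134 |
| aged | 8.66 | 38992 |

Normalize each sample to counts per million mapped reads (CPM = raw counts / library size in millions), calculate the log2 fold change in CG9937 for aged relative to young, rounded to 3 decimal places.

6.203

CPM(young) = 1134 / 18.55 = 61.1321
CPM(aged) = 38992 / 8.66 = 4502.5404
Fold change = 4502.5404 / 61.1321 = 73.65267
log2(73.65267) = 6.2027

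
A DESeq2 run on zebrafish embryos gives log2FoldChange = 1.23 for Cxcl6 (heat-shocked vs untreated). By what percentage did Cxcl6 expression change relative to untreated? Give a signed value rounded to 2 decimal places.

134.57%

Fold change = 2^(1.23) = 2.3457
Percent change = (FC − 1) × 100% = (2.3457 − 1) × 100 = 134.57%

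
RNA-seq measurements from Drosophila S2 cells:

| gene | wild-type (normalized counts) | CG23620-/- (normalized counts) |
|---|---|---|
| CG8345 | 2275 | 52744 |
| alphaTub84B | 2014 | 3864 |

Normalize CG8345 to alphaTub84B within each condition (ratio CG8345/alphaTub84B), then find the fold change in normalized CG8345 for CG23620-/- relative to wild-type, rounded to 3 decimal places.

CG8345/alphaTub84B (wild-type) = 2275 / 2014 = 1.1296
CG8345/alphaTub84B (CG23620-/-) = 52744 / 3864 = 13.65
Fold change = 13.65 / 1.1296 = 12.0841

12.084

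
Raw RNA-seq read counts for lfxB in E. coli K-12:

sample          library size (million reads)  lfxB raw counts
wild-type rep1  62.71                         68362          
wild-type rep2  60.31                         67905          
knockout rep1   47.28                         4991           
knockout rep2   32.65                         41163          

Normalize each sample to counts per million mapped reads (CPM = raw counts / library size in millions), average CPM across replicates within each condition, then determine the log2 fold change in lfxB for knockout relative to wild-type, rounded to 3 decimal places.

CPM(wild-type rep1) = 68362 / 62.71 = 1090.1292
CPM(wild-type rep2) = 67905 / 60.31 = 1125.9327
CPM(knockout rep1) = 4991 / 47.28 = 105.5626
CPM(knockout rep2) = 41163 / 32.65 = 1260.7351
mean CPM(wild-type) = 1108.0309; mean CPM(knockout) = 683.1488
Fold change = 683.1488 / 1108.0309 = 0.61654
log2(0.61654) = -0.6977

-0.698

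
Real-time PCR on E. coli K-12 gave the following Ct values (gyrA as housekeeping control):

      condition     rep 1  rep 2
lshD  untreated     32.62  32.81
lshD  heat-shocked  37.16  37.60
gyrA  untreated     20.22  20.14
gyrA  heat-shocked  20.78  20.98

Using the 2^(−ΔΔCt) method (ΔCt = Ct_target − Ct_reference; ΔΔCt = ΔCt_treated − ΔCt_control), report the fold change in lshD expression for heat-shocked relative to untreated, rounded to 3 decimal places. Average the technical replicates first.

Mean Ct: lshD untreated 32.715; lshD heat-shocked 37.380; gyrA untreated 20.180; gyrA heat-shocked 20.880
ΔCt(untreated) = 32.715 − 20.180 = 12.535
ΔCt(heat-shocked) = 37.380 − 20.880 = 16.500
ΔΔCt = 16.500 − 12.535 = 3.965
Fold change = 2^(−3.965) = 0.0640

0.064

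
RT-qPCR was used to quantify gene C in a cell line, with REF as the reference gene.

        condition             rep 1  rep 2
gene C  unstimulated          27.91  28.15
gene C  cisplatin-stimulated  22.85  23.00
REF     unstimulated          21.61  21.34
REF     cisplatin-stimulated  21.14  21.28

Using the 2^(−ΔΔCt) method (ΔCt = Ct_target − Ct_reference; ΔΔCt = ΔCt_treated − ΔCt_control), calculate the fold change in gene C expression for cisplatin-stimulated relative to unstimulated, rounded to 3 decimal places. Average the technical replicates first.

Mean Ct: gene C unstimulated 28.030; gene C cisplatin-stimulated 22.925; REF unstimulated 21.475; REF cisplatin-stimulated 21.210
ΔCt(unstimulated) = 28.030 − 21.475 = 6.555
ΔCt(cisplatin-stimulated) = 22.925 − 21.210 = 1.715
ΔΔCt = 1.715 − 6.555 = -4.840
Fold change = 2^(−(-4.840)) = 2^4.840 = 28.6408

28.641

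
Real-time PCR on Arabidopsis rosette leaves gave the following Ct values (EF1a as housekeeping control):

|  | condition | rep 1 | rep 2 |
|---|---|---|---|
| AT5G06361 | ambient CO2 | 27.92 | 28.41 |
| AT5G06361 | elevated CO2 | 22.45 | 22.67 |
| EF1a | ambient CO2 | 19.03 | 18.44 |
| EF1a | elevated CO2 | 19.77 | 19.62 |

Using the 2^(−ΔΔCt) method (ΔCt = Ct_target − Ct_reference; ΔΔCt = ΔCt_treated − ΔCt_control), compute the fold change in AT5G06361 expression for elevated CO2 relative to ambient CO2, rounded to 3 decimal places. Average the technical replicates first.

Mean Ct: AT5G06361 ambient CO2 28.165; AT5G06361 elevated CO2 22.560; EF1a ambient CO2 18.735; EF1a elevated CO2 19.695
ΔCt(ambient CO2) = 28.165 − 18.735 = 9.430
ΔCt(elevated CO2) = 22.560 − 19.695 = 2.865
ΔΔCt = 2.865 − 9.430 = -6.565
Fold change = 2^(−(-6.565)) = 2^6.565 = 94.6808

94.681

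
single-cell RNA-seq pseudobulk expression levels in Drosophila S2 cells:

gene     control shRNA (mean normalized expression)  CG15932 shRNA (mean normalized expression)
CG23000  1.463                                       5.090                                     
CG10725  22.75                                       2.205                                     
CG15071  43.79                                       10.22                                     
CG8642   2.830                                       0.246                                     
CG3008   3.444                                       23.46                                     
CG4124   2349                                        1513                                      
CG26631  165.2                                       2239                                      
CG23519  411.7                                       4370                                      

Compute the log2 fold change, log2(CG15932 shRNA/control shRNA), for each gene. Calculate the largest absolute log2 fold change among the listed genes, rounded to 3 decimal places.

log2(5.090/1.463) = 1.799  (CG23000)
log2(2.205/22.75) = -3.367  (CG10725)
log2(10.22/43.79) = -2.099  (CG15071)
log2(0.246/2.830) = -3.524  (CG8642)
log2(23.46/3.444) = 2.768  (CG3008)
log2(1513/2349) = -0.635  (CG4124)
log2(2239/165.2) = 3.761  (CG26631)
log2(4370/411.7) = 3.408  (CG23519)
The largest magnitude belongs to CG26631.

3.761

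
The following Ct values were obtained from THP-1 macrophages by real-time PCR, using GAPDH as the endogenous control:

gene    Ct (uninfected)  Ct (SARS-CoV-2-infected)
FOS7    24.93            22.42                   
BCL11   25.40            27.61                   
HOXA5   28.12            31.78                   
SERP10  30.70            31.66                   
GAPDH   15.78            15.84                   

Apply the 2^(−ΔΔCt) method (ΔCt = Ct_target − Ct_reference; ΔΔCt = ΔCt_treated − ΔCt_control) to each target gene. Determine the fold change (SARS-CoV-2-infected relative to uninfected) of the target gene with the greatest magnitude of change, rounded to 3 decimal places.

FOS7: ΔΔCt = (22.42−15.84) − (24.93−15.78) = 6.58 − 9.15 = -2.57; fold change = 2^2.57 = 5.938
BCL11: ΔΔCt = (27.61−15.84) − (25.40−15.78) = 11.77 − 9.62 = 2.15; fold change = 2^-2.15 = 0.225
HOXA5: ΔΔCt = (31.78−15.84) − (28.12−15.78) = 15.94 − 12.34 = 3.60; fold change = 2^-3.60 = 0.082
SERP10: ΔΔCt = (31.66−15.84) − (30.70−15.78) = 15.82 − 14.92 = 0.90; fold change = 2^-0.90 = 0.536
HOXA5 has the largest |ΔΔCt| = 3.60.

0.082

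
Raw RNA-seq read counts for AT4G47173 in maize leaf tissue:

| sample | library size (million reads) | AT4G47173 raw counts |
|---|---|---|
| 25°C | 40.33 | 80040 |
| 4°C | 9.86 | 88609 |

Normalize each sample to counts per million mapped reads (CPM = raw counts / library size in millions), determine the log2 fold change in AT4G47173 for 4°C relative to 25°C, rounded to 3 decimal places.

2.179

CPM(25°C) = 80040 / 40.33 = 1984.6268
CPM(4°C) = 88609 / 9.86 = 8986.7140
Fold change = 8986.7140 / 1984.6268 = 4.52816
log2(4.52816) = 2.1789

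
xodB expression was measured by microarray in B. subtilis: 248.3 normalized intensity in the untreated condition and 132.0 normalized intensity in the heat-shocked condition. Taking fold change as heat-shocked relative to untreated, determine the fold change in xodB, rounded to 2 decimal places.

Fold change = 132.0 / 248.3 = 0.532
xodB is downregulated.

0.53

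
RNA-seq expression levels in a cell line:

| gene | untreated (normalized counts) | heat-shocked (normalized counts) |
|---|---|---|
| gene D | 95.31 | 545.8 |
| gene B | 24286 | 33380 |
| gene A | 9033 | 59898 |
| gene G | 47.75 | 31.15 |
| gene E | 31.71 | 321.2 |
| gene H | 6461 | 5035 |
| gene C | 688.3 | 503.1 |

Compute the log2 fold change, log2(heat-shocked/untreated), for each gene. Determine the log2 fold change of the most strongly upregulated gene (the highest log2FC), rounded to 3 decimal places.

3.340

log2(545.8/95.31) = 2.518  (gene D)
log2(33380/24286) = 0.459  (gene B)
log2(59898/9033) = 2.729  (gene A)
log2(31.15/47.75) = -0.616  (gene G)
log2(321.2/31.71) = 3.340  (gene E)
log2(5035/6461) = -0.360  (gene H)
log2(503.1/688.3) = -0.452  (gene C)
gene E is most strongly upregulated.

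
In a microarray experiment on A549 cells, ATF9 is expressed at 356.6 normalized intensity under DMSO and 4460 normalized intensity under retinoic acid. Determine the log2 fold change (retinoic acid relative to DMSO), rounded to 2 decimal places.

Fold change = 4460 / 356.6 = 12.5070
log2(12.5070) = 3.645

3.64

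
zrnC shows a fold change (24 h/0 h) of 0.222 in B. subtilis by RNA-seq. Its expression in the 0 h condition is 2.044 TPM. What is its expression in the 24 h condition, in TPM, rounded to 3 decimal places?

0.454

24 h expression = 2.044 × 0.222 = 0.454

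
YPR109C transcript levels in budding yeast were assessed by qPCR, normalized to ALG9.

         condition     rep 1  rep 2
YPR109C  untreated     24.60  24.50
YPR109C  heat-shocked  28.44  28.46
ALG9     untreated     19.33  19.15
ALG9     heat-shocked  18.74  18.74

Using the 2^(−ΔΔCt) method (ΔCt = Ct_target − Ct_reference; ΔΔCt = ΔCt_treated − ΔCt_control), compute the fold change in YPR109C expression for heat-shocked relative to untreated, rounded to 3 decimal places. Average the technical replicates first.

Mean Ct: YPR109C untreated 24.550; YPR109C heat-shocked 28.450; ALG9 untreated 19.240; ALG9 heat-shocked 18.740
ΔCt(untreated) = 24.550 − 19.240 = 5.310
ΔCt(heat-shocked) = 28.450 − 18.740 = 9.710
ΔΔCt = 9.710 − 5.310 = 4.400
Fold change = 2^(−4.400) = 0.0474

0.047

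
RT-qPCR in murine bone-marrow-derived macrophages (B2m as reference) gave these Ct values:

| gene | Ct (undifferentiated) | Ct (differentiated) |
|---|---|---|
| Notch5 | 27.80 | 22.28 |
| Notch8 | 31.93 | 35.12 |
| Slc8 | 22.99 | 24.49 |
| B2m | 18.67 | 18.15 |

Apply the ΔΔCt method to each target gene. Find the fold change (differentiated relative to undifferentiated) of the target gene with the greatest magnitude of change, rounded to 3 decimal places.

32.000

Notch5: ΔΔCt = (22.28−18.15) − (27.80−18.67) = 4.13 − 9.13 = -5.00; fold change = 2^5.00 = 32.000
Notch8: ΔΔCt = (35.12−18.15) − (31.93−18.67) = 16.97 − 13.26 = 3.71; fold change = 2^-3.71 = 0.076
Slc8: ΔΔCt = (24.49−18.15) − (22.99−18.67) = 6.34 − 4.32 = 2.02; fold change = 2^-2.02 = 0.247
Notch5 has the largest |ΔΔCt| = 5.00.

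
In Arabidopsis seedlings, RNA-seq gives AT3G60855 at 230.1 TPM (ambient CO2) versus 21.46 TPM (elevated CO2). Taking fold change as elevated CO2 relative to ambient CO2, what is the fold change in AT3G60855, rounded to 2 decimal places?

0.09

Fold change = 21.46 / 230.1 = 0.093
AT3G60855 is downregulated.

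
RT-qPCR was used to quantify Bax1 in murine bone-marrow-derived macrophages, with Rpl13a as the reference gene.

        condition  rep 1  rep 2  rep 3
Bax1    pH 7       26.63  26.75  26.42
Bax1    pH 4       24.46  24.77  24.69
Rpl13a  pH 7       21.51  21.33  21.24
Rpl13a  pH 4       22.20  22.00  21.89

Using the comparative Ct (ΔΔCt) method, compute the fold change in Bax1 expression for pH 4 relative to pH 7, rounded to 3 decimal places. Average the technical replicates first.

Mean Ct: Bax1 pH 7 26.600; Bax1 pH 4 24.640; Rpl13a pH 7 21.360; Rpl13a pH 4 22.030
ΔCt(pH 7) = 26.600 − 21.360 = 5.240
ΔCt(pH 4) = 24.640 − 22.030 = 2.610
ΔΔCt = 2.610 − 5.240 = -2.630
Fold change = 2^(−(-2.630)) = 2^2.630 = 6.1903

6.190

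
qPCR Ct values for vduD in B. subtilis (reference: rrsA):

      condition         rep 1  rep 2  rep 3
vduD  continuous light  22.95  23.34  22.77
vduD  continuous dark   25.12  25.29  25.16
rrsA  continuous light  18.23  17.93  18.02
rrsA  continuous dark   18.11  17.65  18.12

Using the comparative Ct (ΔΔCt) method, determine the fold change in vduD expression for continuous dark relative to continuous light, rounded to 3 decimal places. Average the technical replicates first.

Mean Ct: vduD continuous light 23.020; vduD continuous dark 25.190; rrsA continuous light 18.060; rrsA continuous dark 17.960
ΔCt(continuous light) = 23.020 − 18.060 = 4.960
ΔCt(continuous dark) = 25.190 − 17.960 = 7.230
ΔΔCt = 7.230 − 4.960 = 2.270
Fold change = 2^(−2.270) = 0.2073

0.207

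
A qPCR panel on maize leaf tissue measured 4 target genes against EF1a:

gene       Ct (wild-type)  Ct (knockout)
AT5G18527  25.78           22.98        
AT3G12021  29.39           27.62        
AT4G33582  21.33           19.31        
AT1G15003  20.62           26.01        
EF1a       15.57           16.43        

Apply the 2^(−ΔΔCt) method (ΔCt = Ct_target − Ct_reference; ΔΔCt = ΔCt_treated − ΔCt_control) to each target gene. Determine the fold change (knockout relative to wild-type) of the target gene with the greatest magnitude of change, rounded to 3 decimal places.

AT5G18527: ΔΔCt = (22.98−16.43) − (25.78−15.57) = 6.55 − 10.21 = -3.66; fold change = 2^3.66 = 12.641
AT3G12021: ΔΔCt = (27.62−16.43) − (29.39−15.57) = 11.19 − 13.82 = -2.63; fold change = 2^2.63 = 6.190
AT4G33582: ΔΔCt = (19.31−16.43) − (21.33−15.57) = 2.88 − 5.76 = -2.88; fold change = 2^2.88 = 7.362
AT1G15003: ΔΔCt = (26.01−16.43) − (20.62−15.57) = 9.58 − 5.05 = 4.53; fold change = 2^-4.53 = 0.043
AT1G15003 has the largest |ΔΔCt| = 4.53.

0.043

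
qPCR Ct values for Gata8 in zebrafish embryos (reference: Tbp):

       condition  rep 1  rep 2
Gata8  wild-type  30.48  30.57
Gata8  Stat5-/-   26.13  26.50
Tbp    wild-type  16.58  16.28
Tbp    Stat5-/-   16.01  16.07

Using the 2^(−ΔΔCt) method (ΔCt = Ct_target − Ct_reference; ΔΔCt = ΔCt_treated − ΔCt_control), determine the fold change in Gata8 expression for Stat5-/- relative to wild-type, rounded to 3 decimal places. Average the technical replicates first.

14.123

Mean Ct: Gata8 wild-type 30.525; Gata8 Stat5-/- 26.315; Tbp wild-type 16.430; Tbp Stat5-/- 16.040
ΔCt(wild-type) = 30.525 − 16.430 = 14.095
ΔCt(Stat5-/-) = 26.315 − 16.040 = 10.275
ΔΔCt = 10.275 − 14.095 = -3.820
Fold change = 2^(−(-3.820)) = 2^3.820 = 14.1232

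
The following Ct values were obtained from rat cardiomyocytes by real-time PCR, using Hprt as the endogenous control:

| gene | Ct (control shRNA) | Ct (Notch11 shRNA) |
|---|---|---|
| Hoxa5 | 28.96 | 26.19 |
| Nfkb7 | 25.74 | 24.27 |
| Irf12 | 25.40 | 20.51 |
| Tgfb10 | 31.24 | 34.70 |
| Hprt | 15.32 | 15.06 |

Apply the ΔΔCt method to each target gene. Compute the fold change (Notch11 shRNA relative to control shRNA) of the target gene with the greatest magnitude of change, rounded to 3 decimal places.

Hoxa5: ΔΔCt = (26.19−15.06) − (28.96−15.32) = 11.13 − 13.64 = -2.51; fold change = 2^2.51 = 5.696
Nfkb7: ΔΔCt = (24.27−15.06) − (25.74−15.32) = 9.21 − 10.42 = -1.21; fold change = 2^1.21 = 2.313
Irf12: ΔΔCt = (20.51−15.06) − (25.40−15.32) = 5.45 − 10.08 = -4.63; fold change = 2^4.63 = 24.761
Tgfb10: ΔΔCt = (34.70−15.06) − (31.24−15.32) = 19.64 − 15.92 = 3.72; fold change = 2^-3.72 = 0.076
Irf12 has the largest |ΔΔCt| = 4.63.

24.761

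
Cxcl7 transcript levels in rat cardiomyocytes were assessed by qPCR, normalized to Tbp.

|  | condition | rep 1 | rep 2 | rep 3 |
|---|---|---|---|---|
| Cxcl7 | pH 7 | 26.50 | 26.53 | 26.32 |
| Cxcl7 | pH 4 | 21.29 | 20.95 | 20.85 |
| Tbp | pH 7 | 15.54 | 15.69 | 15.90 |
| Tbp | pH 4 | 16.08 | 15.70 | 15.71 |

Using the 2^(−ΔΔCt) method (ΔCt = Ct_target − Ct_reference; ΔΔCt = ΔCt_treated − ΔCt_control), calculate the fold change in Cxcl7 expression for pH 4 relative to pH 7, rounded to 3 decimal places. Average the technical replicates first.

46.527

Mean Ct: Cxcl7 pH 7 26.450; Cxcl7 pH 4 21.030; Tbp pH 7 15.710; Tbp pH 4 15.830
ΔCt(pH 7) = 26.450 − 15.710 = 10.740
ΔCt(pH 4) = 21.030 − 15.830 = 5.200
ΔΔCt = 5.200 − 10.740 = -5.540
Fold change = 2^(−(-5.540)) = 2^5.540 = 46.5271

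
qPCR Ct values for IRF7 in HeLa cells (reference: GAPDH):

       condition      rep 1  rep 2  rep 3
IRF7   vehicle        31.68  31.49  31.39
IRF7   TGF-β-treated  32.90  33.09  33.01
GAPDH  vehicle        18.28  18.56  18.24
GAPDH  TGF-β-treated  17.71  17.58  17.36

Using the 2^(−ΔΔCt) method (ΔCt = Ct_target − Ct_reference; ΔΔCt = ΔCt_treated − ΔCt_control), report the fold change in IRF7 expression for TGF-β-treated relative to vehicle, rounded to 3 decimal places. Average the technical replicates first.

0.204

Mean Ct: IRF7 vehicle 31.520; IRF7 TGF-β-treated 33.000; GAPDH vehicle 18.360; GAPDH TGF-β-treated 17.550
ΔCt(vehicle) = 31.520 − 18.360 = 13.160
ΔCt(TGF-β-treated) = 33.000 − 17.550 = 15.450
ΔΔCt = 15.450 − 13.160 = 2.290
Fold change = 2^(−2.290) = 0.2045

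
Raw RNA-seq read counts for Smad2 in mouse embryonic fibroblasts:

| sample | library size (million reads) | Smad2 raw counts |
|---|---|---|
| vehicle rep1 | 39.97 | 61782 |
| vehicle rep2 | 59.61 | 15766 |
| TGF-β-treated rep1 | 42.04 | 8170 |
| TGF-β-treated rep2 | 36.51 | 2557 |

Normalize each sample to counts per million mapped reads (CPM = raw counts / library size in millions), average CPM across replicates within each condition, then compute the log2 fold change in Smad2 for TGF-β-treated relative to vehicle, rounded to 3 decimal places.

CPM(vehicle rep1) = 61782 / 39.97 = 1545.7093
CPM(vehicle rep2) = 15766 / 59.61 = 264.4858
CPM(TGF-β-treated rep1) = 8170 / 42.04 = 194.3387
CPM(TGF-β-treated rep2) = 2557 / 36.51 = 70.0356
mean CPM(vehicle) = 905.0976; mean CPM(TGF-β-treated) = 132.1872
Fold change = 132.1872 / 905.0976 = 0.14605
log2(0.14605) = -2.7755

-2.775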